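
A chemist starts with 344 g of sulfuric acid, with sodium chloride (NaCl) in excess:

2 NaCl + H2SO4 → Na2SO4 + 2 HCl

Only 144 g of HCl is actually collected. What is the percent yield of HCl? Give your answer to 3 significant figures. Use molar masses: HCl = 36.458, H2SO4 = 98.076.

n(H2SO4) = 344.0 g / 98.076 g/mol = 3.507 mol.
From the equation the H2SO4:HCl mole ratio is 1:2, so n(HCl) = 3.507 × 2/1 = 7.015 mol.
Mass of HCl = 7.015 mol × 36.458 g/mol = 255.8 g.
This is the theoretical yield. Percent yield = 144 g / 255.8 g × 100% = 56.30%.

56.3 %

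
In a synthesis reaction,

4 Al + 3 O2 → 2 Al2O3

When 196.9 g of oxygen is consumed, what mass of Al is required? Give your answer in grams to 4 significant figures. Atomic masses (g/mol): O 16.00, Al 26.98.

221.3 g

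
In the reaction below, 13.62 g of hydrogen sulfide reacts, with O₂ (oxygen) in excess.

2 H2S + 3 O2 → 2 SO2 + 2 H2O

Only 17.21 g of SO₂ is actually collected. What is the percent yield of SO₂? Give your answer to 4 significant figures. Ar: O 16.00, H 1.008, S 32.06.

M(H2S) = 2(1.008) + 32.06 = 34.076 g/mol.
M(SO2) = 32.06 + 2(16.00) = 64.06 g/mol.
n(H2S) = 13.620 g / 34.076 g/mol = 0.39969 mol.
From the equation the H2S:SO2 mole ratio is 2:2, so n(SO2) = 0.39969 × 2/2 = 0.39969 mol.
Mass of SO2 = 0.39969 mol × 64.06 g/mol = 25.604 g.
This is the theoretical yield. Percent yield = 17.21 g / 25.604 g × 100% = 67.215%.

67.21 %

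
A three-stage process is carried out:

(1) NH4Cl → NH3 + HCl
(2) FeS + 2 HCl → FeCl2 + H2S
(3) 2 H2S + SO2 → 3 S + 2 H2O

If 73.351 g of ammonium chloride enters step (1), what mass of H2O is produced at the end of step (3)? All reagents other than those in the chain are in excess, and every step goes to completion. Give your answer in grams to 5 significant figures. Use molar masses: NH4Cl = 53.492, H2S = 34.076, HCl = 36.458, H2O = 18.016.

n(NH4Cl) = 73.351 / 53.492 = 1.37125 mol.
Reaction (1): NH4Cl→HCl ratio 1:1 ⇒ n(HCl) = 1.37125 mol.
Reaction (2): HCl→H2S ratio 2:1 ⇒ n(H2S) = 0.685626 mol.
Reaction (3): H2S→H2O ratio 2:2 ⇒ n(H2O) = 0.685626 mol.
Mass of H2O = 0.685626 × 18.016 = 12.3522 g.

12.352 g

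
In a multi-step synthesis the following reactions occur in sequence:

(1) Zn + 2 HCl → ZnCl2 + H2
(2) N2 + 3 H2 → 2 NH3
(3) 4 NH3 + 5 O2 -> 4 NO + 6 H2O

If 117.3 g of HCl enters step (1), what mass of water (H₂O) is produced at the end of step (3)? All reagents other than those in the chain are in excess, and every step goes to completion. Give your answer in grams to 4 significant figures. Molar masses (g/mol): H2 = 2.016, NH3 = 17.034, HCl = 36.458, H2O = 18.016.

28.98 g

n(HCl) = 117.3 / 36.458 = 3.2174 mol.
Reaction (1): HCl→H2 ratio 2:1 ⇒ n(H2) = 1.6087 mol.
Reaction (2): H2→NH3 ratio 3:2 ⇒ n(NH3) = 1.0725 mol.
Reaction (3): NH3→H2O ratio 4:6 ⇒ n(H2O) = 1.6087 mol.
Mass of H2O = 1.6087 × 18.016 = 28.982 g.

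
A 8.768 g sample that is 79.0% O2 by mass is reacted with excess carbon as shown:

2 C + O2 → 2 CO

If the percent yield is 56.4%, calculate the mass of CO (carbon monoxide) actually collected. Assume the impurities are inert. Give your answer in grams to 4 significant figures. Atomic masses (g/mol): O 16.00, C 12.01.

6.839 g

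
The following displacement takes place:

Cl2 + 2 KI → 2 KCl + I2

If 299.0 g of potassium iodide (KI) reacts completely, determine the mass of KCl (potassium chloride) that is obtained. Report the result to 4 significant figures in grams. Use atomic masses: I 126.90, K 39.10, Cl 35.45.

M(KI) = 39.10 + 126.90 = 166.00 g/mol.
M(KCl) = 39.10 + 35.45 = 74.55 g/mol.
n(KI) = 299.00 g / 166.00 g/mol = 1.8012 mol.
From the equation the KI:KCl mole ratio is 2:2, so n(KCl) = 1.8012 × 2/2 = 1.8012 mol.
Mass of KCl = 1.8012 mol × 74.55 g/mol = 134.28 g.

134.3 g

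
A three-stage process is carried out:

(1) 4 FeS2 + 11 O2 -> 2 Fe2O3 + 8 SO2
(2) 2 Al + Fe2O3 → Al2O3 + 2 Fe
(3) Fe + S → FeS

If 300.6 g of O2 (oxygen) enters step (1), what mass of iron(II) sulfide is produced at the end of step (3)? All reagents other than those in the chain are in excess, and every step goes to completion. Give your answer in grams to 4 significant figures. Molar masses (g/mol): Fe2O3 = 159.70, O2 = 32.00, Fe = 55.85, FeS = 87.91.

n(O2) = 300.6 / 32.00 = 9.3938 mol.
Reaction (1): O2→Fe2O3 ratio 11:2 ⇒ n(Fe2O3) = 1.7080 mol.
Reaction (2): Fe2O3→Fe ratio 1:2 ⇒ n(Fe) = 3.4159 mol.
Reaction (3): Fe→FeS ratio 1:1 ⇒ n(FeS) = 3.4159 mol.
Mass of FeS = 3.4159 × 87.91 = 300.29 g.

300.3 g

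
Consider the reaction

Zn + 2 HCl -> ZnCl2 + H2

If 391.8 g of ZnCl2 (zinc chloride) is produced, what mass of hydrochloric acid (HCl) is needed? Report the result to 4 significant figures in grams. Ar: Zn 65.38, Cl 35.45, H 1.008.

209.6 g

M(ZnCl2) = 65.38 + 2(35.45) = 136.28 g/mol.
M(HCl) = 1.008 + 35.45 = 36.458 g/mol.
n(ZnCl2) = 391.80 g / 136.28 g/mol = 2.8750 mol.
From the equation the ZnCl2:HCl mole ratio is 1:2, so n(HCl) = 2.8750 × 2/1 = 5.7499 mol.
Mass of HCl = 5.7499 mol × 36.458 g/mol = 209.63 g.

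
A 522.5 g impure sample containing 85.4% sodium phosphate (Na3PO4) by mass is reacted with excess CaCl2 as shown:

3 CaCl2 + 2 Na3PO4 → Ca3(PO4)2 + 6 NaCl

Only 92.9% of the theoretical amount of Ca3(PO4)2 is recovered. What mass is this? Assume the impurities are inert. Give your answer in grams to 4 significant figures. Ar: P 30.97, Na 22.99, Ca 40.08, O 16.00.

Pure Na3PO4 available = 522.5 g × 0.854 = 446.21 g.
M(Na3PO4) = 3(22.99) + 30.97 + 4(16.00) = 163.94 g/mol.
M(Ca3(PO4)2) = 3(40.08) + 2(30.97) + 8(16.00) = 310.18 g/mol.
n(Na3PO4) = 446.21 g / 163.94 g/mol = 2.7218 mol.
From the equation the Na3PO4:Ca3(PO4)2 mole ratio is 2:1, so n(Ca3(PO4)2) = 2.7218 × 1/2 = 1.3609 mol.
Mass of Ca3(PO4)2 = 1.3609 mol × 310.18 g/mol = 422.13 g.
Actual mass collected = 422.13 g × 0.929 = 392.16 g.

392.2 g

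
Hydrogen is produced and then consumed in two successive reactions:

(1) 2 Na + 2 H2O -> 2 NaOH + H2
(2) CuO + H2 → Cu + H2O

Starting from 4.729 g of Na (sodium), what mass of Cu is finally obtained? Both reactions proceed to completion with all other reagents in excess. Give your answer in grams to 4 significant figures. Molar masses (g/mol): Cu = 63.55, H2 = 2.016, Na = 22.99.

6.536 g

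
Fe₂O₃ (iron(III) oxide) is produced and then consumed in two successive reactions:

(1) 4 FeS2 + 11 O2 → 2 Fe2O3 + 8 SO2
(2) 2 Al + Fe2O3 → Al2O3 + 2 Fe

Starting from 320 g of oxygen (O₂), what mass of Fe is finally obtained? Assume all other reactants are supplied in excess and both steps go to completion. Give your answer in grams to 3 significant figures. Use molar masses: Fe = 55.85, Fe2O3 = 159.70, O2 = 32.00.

n(O2) = 320.0 / 32.00 = 10.00 mol.
Step 1 gives a 11:2 ratio of O2 to Fe2O3, so n(Fe2O3) = 1.818 mol.
In step 2 the Fe2O3:Fe ratio is 1:2, so n(Fe) = 3.636 mol.
Mass of Fe = 3.636 × 55.85 = 203.1 g.

203 g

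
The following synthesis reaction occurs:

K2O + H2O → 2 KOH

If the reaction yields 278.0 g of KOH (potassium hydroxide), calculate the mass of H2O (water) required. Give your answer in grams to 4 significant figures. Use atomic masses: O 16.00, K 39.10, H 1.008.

44.63 g

M(KOH) = 39.10 + 16.00 + 1.008 = 56.108 g/mol.
M(H2O) = 2(1.008) + 16.00 = 18.016 g/mol.
n(KOH) = 278.00 g / 56.108 g/mol = 4.9547 mol.
From the equation the KOH:H2O mole ratio is 2:1, so n(H2O) = 4.9547 × 1/2 = 2.4774 mol.
Mass of H2O = 2.4774 mol × 18.016 g/mol = 44.632 g.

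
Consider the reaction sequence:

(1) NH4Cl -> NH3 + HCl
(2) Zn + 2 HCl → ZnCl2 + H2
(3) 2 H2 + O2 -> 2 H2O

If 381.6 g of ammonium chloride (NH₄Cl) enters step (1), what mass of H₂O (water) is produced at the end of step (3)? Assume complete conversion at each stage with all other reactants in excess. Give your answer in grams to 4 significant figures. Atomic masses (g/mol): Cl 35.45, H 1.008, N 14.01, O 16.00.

64.26 g

M(NH4Cl) = 14.01 + 4(1.008) + 35.45 = 53.492 g/mol.
M(H2O) = 2(1.008) + 16.00 = 18.016 g/mol.
n(NH4Cl) = 381.6 / 53.492 = 7.1338 mol.
Reaction (1): NH4Cl→HCl ratio 1:1 ⇒ n(HCl) = 7.1338 mol.
Reaction (2): HCl→H2 ratio 2:1 ⇒ n(H2) = 3.5669 mol.
Reaction (3): H2→H2O ratio 2:2 ⇒ n(H2O) = 3.5669 mol.
Mass of H2O = 3.5669 × 18.016 = 64.261 g.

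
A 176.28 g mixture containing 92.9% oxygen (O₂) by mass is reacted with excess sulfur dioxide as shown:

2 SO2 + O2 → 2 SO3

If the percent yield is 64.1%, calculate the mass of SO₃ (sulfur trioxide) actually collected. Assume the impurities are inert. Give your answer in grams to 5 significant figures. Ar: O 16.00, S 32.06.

Pure O2 available = 176.28 g × 0.929 = 163.764 g.
M(O2) = 2(16.00) = 32.00 g/mol.
M(SO3) = 32.06 + 3(16.00) = 80.06 g/mol.
n(O2) = 163.764 g / 32.00 g/mol = 5.11763 mol.
From the equation the O2:SO3 mole ratio is 1:2, so n(SO3) = 5.11763 × 2/1 = 10.2353 mol.
Mass of SO3 = 10.2353 mol × 80.06 g/mol = 819.435 g.
Actual mass collected = 819.435 g × 0.641 = 525.258 g.

525.26 g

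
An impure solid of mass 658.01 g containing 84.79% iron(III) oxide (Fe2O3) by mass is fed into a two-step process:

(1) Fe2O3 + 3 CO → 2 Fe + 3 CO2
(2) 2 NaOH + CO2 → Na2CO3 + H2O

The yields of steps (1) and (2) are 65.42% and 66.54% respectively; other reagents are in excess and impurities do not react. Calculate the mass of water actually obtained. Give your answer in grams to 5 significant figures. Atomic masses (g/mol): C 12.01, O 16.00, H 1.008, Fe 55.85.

Pure Fe2O3 = 658.01 × 0.8479 = 557.927 g.
M(Fe2O3) = 2(55.85) + 3(16.00) = 159.70 g/mol.
M(H2O) = 2(1.008) + 16.00 = 18.016 g/mol.
n(Fe2O3) = 557.927 / 159.70 = 3.49359 mol.
Step 1 (Fe2O3:CO2 = 1:3): theoretical n(CO2) = 10.4808 mol; at 65.42% yield, n(CO2) = 6.85652 mol.
Step 2 (CO2:H2O = 1:1): theoretical n(H2O) = 6.85652 mol, so theoretical mass = 6.85652 × 18.016 = 123.527 g.
At 66.54% yield, actual mass of H2O = 123.527 × 0.6654 = 82.1950 g.

82.195 g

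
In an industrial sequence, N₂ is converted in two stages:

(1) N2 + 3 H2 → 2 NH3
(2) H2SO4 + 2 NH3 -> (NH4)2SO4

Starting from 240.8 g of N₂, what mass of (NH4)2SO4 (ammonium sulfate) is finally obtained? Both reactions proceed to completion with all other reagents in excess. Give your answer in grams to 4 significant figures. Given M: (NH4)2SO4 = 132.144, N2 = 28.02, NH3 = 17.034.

1136 g

n(N2) = 240.80 / 28.02 = 8.5939 mol.
Step 1 gives a 1:2 ratio of N2 to NH3, so n(NH3) = 17.188 mol.
In step 2 the NH3:(NH4)2SO4 ratio is 2:1, so n((NH4)2SO4) = 8.5939 mol.
Mass of (NH4)2SO4 = 8.5939 × 132.144 = 1135.6 g.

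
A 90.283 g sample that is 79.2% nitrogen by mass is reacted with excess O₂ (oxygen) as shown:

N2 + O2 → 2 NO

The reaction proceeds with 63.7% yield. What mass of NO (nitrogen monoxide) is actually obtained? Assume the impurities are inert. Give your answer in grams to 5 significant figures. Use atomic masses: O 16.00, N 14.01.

97.566 g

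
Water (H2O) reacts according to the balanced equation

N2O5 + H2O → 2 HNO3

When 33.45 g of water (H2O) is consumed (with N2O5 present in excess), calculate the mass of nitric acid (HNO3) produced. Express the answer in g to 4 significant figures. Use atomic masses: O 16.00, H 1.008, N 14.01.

234.0 g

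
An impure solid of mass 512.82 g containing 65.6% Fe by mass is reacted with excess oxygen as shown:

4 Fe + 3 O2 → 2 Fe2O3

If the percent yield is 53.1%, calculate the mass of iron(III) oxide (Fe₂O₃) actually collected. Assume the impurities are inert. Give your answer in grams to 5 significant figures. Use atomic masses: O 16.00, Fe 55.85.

Pure Fe available = 512.82 g × 0.656 = 336.410 g.
M(Fe) = 55.85 g/mol.
M(Fe2O3) = 2(55.85) + 3(16.00) = 159.70 g/mol.
n(Fe) = 336.410 g / 55.85 g/mol = 6.02345 mol.
From the equation the Fe:Fe2O3 mole ratio is 4:2, so n(Fe2O3) = 6.02345 × 2/4 = 3.01173 mol.
Mass of Fe2O3 = 3.01173 mol × 159.70 g/mol = 480.973 g.
Actual mass collected = 480.973 g × 0.531 = 255.397 g.

255.40 g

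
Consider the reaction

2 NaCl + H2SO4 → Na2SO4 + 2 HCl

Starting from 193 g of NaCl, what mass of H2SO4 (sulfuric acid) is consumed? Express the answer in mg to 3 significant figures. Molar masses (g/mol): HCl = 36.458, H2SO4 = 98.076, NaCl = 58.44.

n(NaCl) = 193.0 g / 58.44 g/mol = 3.303 mol.
From the equation the NaCl:H2SO4 mole ratio is 2:1, so n(H2SO4) = 3.303 × 1/2 = 1.651 mol.
Mass of H2SO4 = 1.651 mol × 98.076 g/mol = 161.9 g.
Converting to mg: 161.9 g = 162000 mg.

162000 mg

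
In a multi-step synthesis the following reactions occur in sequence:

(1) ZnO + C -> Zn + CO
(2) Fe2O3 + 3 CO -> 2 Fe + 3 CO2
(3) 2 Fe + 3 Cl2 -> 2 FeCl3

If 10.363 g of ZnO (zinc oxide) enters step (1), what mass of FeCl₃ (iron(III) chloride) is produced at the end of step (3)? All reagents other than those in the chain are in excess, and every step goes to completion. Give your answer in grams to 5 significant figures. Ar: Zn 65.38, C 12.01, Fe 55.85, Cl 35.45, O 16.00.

M(ZnO) = 65.38 + 16.00 = 81.38 g/mol.
M(FeCl3) = 55.85 + 3(35.45) = 162.20 g/mol.
n(ZnO) = 10.363 / 81.38 = 0.127341 mol.
Reaction (1): ZnO→CO ratio 1:1 ⇒ n(CO) = 0.127341 mol.
Reaction (2): CO→Fe ratio 3:2 ⇒ n(Fe) = 0.0848939 mol.
Reaction (3): Fe→FeCl3 ratio 2:2 ⇒ n(FeCl3) = 0.0848939 mol.
Mass of FeCl3 = 0.0848939 × 162.20 = 13.7698 g.

13.770 g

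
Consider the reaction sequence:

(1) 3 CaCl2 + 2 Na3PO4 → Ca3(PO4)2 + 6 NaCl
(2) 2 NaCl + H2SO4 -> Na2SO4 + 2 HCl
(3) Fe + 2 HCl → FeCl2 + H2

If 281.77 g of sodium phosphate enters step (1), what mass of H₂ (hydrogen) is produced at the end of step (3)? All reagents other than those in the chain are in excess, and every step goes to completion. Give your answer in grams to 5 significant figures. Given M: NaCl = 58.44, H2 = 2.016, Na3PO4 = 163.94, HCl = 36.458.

n(Na3PO4) = 281.77 / 163.94 = 1.71874 mol.
Reaction (1): Na3PO4→NaCl ratio 2:6 ⇒ n(NaCl) = 5.15622 mol.
Reaction (2): NaCl→HCl ratio 2:2 ⇒ n(HCl) = 5.15622 mol.
Reaction (3): HCl→H2 ratio 2:1 ⇒ n(H2) = 2.57811 mol.
Mass of H2 = 2.57811 × 2.016 = 5.19747 g.

5.1975 g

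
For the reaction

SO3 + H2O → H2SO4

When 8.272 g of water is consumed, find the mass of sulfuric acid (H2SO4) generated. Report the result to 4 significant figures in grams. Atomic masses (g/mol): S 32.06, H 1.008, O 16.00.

45.03 g

M(H2O) = 2(1.008) + 16.00 = 18.016 g/mol.
M(H2SO4) = 2(1.008) + 32.06 + 4(16.00) = 98.076 g/mol.
n(H2O) = 8.2720 g / 18.016 g/mol = 0.45915 mol.
From the equation the H2O:H2SO4 mole ratio is 1:1, so n(H2SO4) = 0.45915 × 1/1 = 0.45915 mol.
Mass of H2SO4 = 0.45915 mol × 98.076 g/mol = 45.031 g.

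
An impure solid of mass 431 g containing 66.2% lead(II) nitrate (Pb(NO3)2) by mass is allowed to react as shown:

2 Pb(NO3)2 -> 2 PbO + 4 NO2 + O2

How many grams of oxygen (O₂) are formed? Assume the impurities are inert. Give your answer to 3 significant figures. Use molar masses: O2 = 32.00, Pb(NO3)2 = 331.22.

13.8 g

Mass of pure Pb(NO3)2 = 431 g × 0.662 = 285.3 g.
n(Pb(NO3)2) = 285.3 g / 331.22 g/mol = 0.8614 mol.
From the equation the Pb(NO3)2:O2 mole ratio is 2:1, so n(O2) = 0.8614 × 1/2 = 0.4307 mol.
Mass of O2 = 0.4307 mol × 32.00 g/mol = 13.78 g.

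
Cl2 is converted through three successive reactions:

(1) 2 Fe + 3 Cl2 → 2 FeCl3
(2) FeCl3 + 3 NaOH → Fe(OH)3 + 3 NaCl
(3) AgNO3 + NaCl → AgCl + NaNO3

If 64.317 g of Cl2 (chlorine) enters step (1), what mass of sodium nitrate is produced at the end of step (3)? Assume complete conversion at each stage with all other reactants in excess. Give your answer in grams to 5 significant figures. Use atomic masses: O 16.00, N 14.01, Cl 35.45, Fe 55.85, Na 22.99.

154.22 g

M(Cl2) = 2(35.45) = 70.90 g/mol.
M(NaNO3) = 22.99 + 14.01 + 3(16.00) = 85.00 g/mol.
n(Cl2) = 64.317 / 70.90 = 0.907151 mol.
Reaction (1): Cl2→FeCl3 ratio 3:2 ⇒ n(FeCl3) = 0.604767 mol.
Reaction (2): FeCl3→NaCl ratio 1:3 ⇒ n(NaCl) = 1.81430 mol.
Reaction (3): NaCl→NaNO3 ratio 1:1 ⇒ n(NaNO3) = 1.81430 mol.
Mass of NaNO3 = 1.81430 × 85.00 = 154.216 g.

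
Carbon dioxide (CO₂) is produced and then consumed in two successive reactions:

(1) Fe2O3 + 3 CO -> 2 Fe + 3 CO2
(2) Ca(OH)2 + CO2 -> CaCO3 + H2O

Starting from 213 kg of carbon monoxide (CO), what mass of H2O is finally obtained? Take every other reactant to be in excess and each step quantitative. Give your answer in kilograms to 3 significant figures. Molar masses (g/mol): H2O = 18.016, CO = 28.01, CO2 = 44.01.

137 kg

213 kg = 213000 g.
n(CO) = 213000 / 28.01 = 7604 mol.
Step 1 gives a 3:3 ratio of CO to CO2, so n(CO2) = 7604 mol.
In step 2 the CO2:H2O ratio is 1:1, so n(H2O) = 7604 mol.
Mass of H2O = 7604 × 18.016 = 137000 g = 137 kg.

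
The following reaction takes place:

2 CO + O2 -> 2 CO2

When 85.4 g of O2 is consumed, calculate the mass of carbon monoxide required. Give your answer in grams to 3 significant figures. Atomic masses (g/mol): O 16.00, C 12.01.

M(O2) = 2(16.00) = 32.00 g/mol.
M(CO) = 12.01 + 16.00 = 28.01 g/mol.
n(O2) = 85.40 g / 32.00 g/mol = 2.669 mol.
From the equation the O2:CO mole ratio is 1:2, so n(CO) = 2.669 × 2/1 = 5.338 mol.
Mass of CO = 5.338 mol × 28.01 g/mol = 149.5 g.

150 g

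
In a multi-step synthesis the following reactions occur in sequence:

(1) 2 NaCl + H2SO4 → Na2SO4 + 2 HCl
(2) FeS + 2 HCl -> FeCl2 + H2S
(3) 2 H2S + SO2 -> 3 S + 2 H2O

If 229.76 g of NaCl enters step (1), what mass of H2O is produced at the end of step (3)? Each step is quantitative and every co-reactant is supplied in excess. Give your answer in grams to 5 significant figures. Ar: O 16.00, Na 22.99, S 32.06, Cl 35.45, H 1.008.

35.415 g

M(NaCl) = 22.99 + 35.45 = 58.44 g/mol.
M(H2O) = 2(1.008) + 16.00 = 18.016 g/mol.
n(NaCl) = 229.76 / 58.44 = 3.93155 mol.
Reaction (1): NaCl→HCl ratio 2:2 ⇒ n(HCl) = 3.93155 mol.
Reaction (2): HCl→H2S ratio 2:1 ⇒ n(H2S) = 1.96578 mol.
Reaction (3): H2S→H2O ratio 2:2 ⇒ n(H2O) = 1.96578 mol.
Mass of H2O = 1.96578 × 18.016 = 35.4154 g.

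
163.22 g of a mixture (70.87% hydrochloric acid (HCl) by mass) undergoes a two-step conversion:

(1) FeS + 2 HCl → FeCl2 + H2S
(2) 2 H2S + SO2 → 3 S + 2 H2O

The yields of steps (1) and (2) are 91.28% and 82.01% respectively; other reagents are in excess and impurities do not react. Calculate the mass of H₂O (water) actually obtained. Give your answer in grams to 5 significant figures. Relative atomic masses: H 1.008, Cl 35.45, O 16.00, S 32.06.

21.395 g

Pure HCl = 163.22 × 0.7087 = 115.674 g.
M(HCl) = 1.008 + 35.45 = 36.458 g/mol.
M(H2O) = 2(1.008) + 16.00 = 18.016 g/mol.
n(HCl) = 115.674 / 36.458 = 3.17280 mol.
Step 1 (HCl:H2S = 2:1): theoretical n(H2S) = 1.58640 mol; at 91.28% yield, n(H2S) = 1.44807 mol.
Step 2 (H2S:H2O = 2:2): theoretical n(H2O) = 1.44807 mol, so theoretical mass = 1.44807 × 18.016 = 26.0884 g.
At 82.01% yield, actual mass of H2O = 26.0884 × 0.8201 = 21.3951 g.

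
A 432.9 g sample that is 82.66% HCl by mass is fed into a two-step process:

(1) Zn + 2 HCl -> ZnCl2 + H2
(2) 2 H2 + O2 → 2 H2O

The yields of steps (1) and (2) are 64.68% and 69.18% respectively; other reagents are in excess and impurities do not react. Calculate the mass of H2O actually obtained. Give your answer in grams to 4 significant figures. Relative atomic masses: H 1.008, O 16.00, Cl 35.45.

39.56 g

Pure HCl = 432.9 × 0.8266 = 357.84 g.
M(HCl) = 1.008 + 35.45 = 36.458 g/mol.
M(H2O) = 2(1.008) + 16.00 = 18.016 g/mol.
n(HCl) = 357.84 / 36.458 = 9.8150 mol.
Step 1 (HCl:H2 = 2:1): theoretical n(H2) = 4.9075 mol; at 64.68% yield, n(H2) = 3.1742 mol.
Step 2 (H2:H2O = 2:2): theoretical n(H2O) = 3.1742 mol, so theoretical mass = 3.1742 × 18.016 = 57.186 g.
At 69.18% yield, actual mass of H2O = 57.186 × 0.6918 = 39.561 g.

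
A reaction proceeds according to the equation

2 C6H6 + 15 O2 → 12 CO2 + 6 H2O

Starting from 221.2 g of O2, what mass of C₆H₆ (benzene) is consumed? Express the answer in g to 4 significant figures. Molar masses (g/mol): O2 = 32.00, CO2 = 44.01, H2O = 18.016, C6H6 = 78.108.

71.99 g

n(O2) = 221.20 g / 32.00 g/mol = 6.9125 mol.
From the equation the O2:C6H6 mole ratio is 15:2, so n(C6H6) = 6.9125 × 2/15 = 0.92167 mol.
Mass of C6H6 = 0.92167 mol × 78.108 g/mol = 71.990 g.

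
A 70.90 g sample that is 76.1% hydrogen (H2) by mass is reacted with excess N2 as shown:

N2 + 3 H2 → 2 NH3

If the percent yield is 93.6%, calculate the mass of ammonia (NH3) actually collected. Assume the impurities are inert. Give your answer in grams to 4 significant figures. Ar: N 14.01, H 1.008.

284.5 g

Pure H2 available = 70.90 g × 0.761 = 53.955 g.
M(H2) = 2(1.008) = 2.016 g/mol.
M(NH3) = 14.01 + 3(1.008) = 17.034 g/mol.
n(H2) = 53.955 g / 2.016 g/mol = 26.763 mol.
From the equation the H2:NH3 mole ratio is 3:2, so n(NH3) = 26.763 × 2/3 = 17.842 mol.
Mass of NH3 = 17.842 mol × 17.034 g/mol = 303.92 g.
Actual mass collected = 303.92 g × 0.936 = 284.47 g.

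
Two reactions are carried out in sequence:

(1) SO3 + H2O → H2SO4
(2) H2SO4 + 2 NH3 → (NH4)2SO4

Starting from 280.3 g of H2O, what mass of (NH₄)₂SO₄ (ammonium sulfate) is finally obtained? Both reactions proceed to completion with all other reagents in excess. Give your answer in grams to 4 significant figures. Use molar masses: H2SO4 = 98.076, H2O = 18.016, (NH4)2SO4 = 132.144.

2056 g

n(H2O) = 280.30 / 18.016 = 15.558 mol.
Step 1 gives a 1:1 ratio of H2O to H2SO4, so n(H2SO4) = 15.558 mol.
In step 2 the H2SO4:(NH4)2SO4 ratio is 1:1, so n((NH4)2SO4) = 15.558 mol.
Mass of (NH4)2SO4 = 15.558 × 132.144 = 2055.9 g.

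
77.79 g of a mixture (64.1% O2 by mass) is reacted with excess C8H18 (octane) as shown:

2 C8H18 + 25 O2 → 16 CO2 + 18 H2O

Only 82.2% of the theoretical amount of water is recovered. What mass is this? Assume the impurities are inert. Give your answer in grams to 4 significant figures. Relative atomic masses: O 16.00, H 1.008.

16.61 g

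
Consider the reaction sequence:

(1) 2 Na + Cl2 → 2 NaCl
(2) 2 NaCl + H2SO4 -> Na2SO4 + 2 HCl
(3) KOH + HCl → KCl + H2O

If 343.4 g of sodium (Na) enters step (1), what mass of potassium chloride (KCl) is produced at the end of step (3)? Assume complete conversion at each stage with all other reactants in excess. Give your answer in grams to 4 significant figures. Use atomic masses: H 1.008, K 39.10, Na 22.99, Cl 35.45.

1114 g

M(Na) = 22.99 g/mol.
M(KCl) = 39.10 + 35.45 = 74.55 g/mol.
n(Na) = 343.4 / 22.99 = 14.937 mol.
Reaction (1): Na→NaCl ratio 2:2 ⇒ n(NaCl) = 14.937 mol.
Reaction (2): NaCl→HCl ratio 2:2 ⇒ n(HCl) = 14.937 mol.
Reaction (3): HCl→KCl ratio 1:1 ⇒ n(KCl) = 14.937 mol.
Mass of KCl = 14.937 × 74.55 = 1113.5 g.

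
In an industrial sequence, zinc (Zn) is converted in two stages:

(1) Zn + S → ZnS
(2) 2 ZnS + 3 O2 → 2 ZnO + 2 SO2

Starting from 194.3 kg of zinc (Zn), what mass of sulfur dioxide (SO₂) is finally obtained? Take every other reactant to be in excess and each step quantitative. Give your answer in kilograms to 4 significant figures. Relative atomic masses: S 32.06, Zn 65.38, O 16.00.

190.4 kg

M(Zn) = 65.38 g/mol.
M(SO2) = 32.06 + 2(16.00) = 64.06 g/mol.
194.3 kg = 194300 g.
n(Zn) = 194300 / 65.38 = 2971.9 mol.
Step 1 gives a 1:1 ratio of Zn to ZnS, so n(ZnS) = 2971.9 mol.
In step 2 the ZnS:SO2 ratio is 2:2, so n(SO2) = 2971.9 mol.
Mass of SO2 = 2971.9 × 64.06 = 190380 g = 190.4 kg.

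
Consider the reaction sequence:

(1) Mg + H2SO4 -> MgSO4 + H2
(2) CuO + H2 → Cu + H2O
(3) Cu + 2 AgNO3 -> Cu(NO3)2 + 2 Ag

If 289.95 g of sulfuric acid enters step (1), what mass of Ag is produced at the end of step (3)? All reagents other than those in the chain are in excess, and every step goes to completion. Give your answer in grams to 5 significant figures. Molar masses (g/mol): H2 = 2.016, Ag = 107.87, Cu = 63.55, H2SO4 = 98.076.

637.81 g

n(H2SO4) = 289.95 / 98.076 = 2.95638 mol.
Reaction (1): H2SO4→H2 ratio 1:1 ⇒ n(H2) = 2.95638 mol.
Reaction (2): H2→Cu ratio 1:1 ⇒ n(Cu) = 2.95638 mol.
Reaction (3): Cu→Ag ratio 1:2 ⇒ n(Ag) = 5.91276 mol.
Mass of Ag = 5.91276 × 107.87 = 637.810 g.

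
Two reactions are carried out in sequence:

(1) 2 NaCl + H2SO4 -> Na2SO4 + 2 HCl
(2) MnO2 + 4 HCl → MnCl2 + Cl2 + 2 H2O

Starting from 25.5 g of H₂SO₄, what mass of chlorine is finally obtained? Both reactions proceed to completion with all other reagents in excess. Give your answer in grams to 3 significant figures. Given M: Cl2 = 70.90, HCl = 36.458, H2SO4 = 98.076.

9.22 g

n(H2SO4) = 25.50 / 98.076 = 0.2600 mol.
Step 1 gives a 1:2 ratio of H2SO4 to HCl, so n(HCl) = 0.5200 mol.
In step 2 the HCl:Cl2 ratio is 4:1, so n(Cl2) = 0.1300 mol.
Mass of Cl2 = 0.1300 × 70.90 = 9.217 g.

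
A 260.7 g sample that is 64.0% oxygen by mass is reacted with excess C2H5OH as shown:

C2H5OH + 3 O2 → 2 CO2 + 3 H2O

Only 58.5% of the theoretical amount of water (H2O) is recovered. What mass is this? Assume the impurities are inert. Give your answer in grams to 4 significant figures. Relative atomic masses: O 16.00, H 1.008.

54.95 g

Pure O2 available = 260.7 g × 0.640 = 166.85 g.
M(O2) = 2(16.00) = 32.00 g/mol.
M(H2O) = 2(1.008) + 16.00 = 18.016 g/mol.
n(O2) = 166.85 g / 32.00 g/mol = 5.2140 mol.
From the equation the O2:H2O mole ratio is 3:3, so n(H2O) = 5.2140 × 3/3 = 5.2140 mol.
Mass of H2O = 5.2140 mol × 18.016 g/mol = 93.935 g.
Actual mass collected = 93.935 g × 0.585 = 54.952 g.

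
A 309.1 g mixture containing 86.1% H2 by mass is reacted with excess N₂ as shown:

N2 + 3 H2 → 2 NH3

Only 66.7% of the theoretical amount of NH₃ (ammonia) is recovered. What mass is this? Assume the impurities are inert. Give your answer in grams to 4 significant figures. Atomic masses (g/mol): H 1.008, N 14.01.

Pure H2 available = 309.1 g × 0.861 = 266.14 g.
M(H2) = 2(1.008) = 2.016 g/mol.
M(NH3) = 14.01 + 3(1.008) = 17.034 g/mol.
n(H2) = 266.14 g / 2.016 g/mol = 132.01 mol.
From the equation the H2:NH3 mole ratio is 3:2, so n(NH3) = 132.01 × 2/3 = 88.008 mol.
Mass of NH3 = 88.008 mol × 17.034 g/mol = 1499.1 g.
Actual mass collected = 1499.1 g × 0.667 = 999.91 g.

999.9 g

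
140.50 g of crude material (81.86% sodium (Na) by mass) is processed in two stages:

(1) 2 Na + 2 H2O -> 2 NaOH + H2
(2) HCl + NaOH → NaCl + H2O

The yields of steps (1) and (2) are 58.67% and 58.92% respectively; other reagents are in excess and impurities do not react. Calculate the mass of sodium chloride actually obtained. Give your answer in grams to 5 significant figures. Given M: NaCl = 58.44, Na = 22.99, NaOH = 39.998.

101.06 g

Pure Na = 140.50 × 0.8186 = 115.013 g.
n(Na) = 115.013 / 22.99 = 5.00275 mol.
Step 1 (Na:NaOH = 2:2): theoretical n(NaOH) = 5.00275 mol; at 58.67% yield, n(NaOH) = 2.93512 mol.
Step 2 (NaOH:NaCl = 1:1): theoretical n(NaCl) = 2.93512 mol, so theoretical mass = 2.93512 × 58.44 = 171.528 g.
At 58.92% yield, actual mass of NaCl = 171.528 × 0.5892 = 101.064 g.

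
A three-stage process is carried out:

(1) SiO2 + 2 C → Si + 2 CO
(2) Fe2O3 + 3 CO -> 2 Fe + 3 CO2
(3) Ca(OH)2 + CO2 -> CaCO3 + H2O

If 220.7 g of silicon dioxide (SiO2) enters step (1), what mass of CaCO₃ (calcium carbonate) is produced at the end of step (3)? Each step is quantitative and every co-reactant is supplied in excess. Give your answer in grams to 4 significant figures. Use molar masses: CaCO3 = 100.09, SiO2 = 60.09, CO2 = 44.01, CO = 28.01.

735.2 g

n(SiO2) = 220.7 / 60.09 = 3.6728 mol.
Reaction (1): SiO2→CO ratio 1:2 ⇒ n(CO) = 7.3456 mol.
Reaction (2): CO→CO2 ratio 3:3 ⇒ n(CO2) = 7.3456 mol.
Reaction (3): CO2→CaCO3 ratio 1:1 ⇒ n(CaCO3) = 7.3456 mol.
Mass of CaCO3 = 7.3456 × 100.09 = 735.23 g.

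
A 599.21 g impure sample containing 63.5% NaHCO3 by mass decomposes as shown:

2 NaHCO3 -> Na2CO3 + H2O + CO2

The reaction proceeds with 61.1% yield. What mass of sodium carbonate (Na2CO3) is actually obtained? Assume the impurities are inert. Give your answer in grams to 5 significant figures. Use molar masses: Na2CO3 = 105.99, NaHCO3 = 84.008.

Pure NaHCO3 available = 599.21 g × 0.635 = 380.498 g.
n(NaHCO3) = 380.498 g / 84.008 g/mol = 4.52931 mol.
From the equation the NaHCO3:Na2CO3 mole ratio is 2:1, so n(Na2CO3) = 4.52931 × 1/2 = 2.26466 mol.
Mass of Na2CO3 = 2.26466 mol × 105.99 g/mol = 240.031 g.
Actual mass collected = 240.031 g × 0.611 = 146.659 g.

146.66 g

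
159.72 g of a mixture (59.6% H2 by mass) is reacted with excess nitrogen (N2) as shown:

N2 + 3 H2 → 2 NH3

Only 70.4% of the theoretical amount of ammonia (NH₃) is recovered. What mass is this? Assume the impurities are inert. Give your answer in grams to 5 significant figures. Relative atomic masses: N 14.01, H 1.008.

Pure H2 available = 159.72 g × 0.596 = 95.1931 g.
M(H2) = 2(1.008) = 2.016 g/mol.
M(NH3) = 14.01 + 3(1.008) = 17.034 g/mol.
n(H2) = 95.1931 g / 2.016 g/mol = 47.2188 mol.
From the equation the H2:NH3 mole ratio is 3:2, so n(NH3) = 47.2188 × 2/3 = 31.4792 mol.
Mass of NH3 = 31.4792 mol × 17.034 g/mol = 536.217 g.
Actual mass collected = 536.217 g × 0.704 = 377.497 g.

377.50 g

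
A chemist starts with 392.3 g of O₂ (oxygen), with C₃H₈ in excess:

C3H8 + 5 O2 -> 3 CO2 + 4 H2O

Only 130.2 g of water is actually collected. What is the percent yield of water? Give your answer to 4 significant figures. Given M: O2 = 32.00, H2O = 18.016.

73.69 %

n(O2) = 392.30 g / 32.00 g/mol = 12.259 mol.
From the equation the O2:H2O mole ratio is 5:4, so n(H2O) = 12.259 × 4/5 = 9.8075 mol.
Mass of H2O = 9.8075 mol × 18.016 g/mol = 176.69 g.
This is the theoretical yield. Percent yield = 130.2 g / 176.69 g × 100% = 73.688%.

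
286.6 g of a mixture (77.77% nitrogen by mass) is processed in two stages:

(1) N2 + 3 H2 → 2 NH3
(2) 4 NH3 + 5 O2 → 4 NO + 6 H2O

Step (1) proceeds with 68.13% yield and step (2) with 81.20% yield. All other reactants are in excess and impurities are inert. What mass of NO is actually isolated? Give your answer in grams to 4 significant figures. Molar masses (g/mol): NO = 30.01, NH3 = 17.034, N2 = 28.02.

264.1 g

Pure N2 = 286.6 × 0.7777 = 222.89 g.
n(N2) = 222.89 / 28.02 = 7.9546 mol.
Step 1 (N2:NH3 = 1:2): theoretical n(NH3) = 15.909 mol; at 68.13% yield, n(NH3) = 10.839 mol.
Step 2 (NH3:NO = 4:4): theoretical n(NO) = 10.839 mol, so theoretical mass = 10.839 × 30.01 = 325.28 g.
At 81.20% yield, actual mass of NO = 325.28 × 0.8120 = 264.13 g.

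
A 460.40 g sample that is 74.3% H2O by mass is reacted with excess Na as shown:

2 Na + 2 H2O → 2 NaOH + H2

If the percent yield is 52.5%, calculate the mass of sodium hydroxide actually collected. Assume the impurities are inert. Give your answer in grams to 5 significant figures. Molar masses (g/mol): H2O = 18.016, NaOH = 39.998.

Pure H2O available = 460.40 g × 0.743 = 342.077 g.
n(H2O) = 342.077 g / 18.016 g/mol = 18.9874 mol.
From the equation the H2O:NaOH mole ratio is 2:2, so n(NaOH) = 18.9874 × 2/2 = 18.9874 mol.
Mass of NaOH = 18.9874 mol × 39.998 g/mol = 759.458 g.
Actual mass collected = 759.458 g × 0.525 = 398.716 g.

398.72 g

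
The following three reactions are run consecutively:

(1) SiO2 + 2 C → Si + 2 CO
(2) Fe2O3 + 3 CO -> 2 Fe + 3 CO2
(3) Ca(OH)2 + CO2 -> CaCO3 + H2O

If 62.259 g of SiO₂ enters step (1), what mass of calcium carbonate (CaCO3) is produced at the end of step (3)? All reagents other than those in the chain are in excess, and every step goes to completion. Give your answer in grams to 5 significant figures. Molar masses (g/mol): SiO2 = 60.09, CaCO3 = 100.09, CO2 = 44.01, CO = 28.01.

207.41 g

n(SiO2) = 62.259 / 60.09 = 1.03610 mol.
Reaction (1): SiO2→CO ratio 1:2 ⇒ n(CO) = 2.07219 mol.
Reaction (2): CO→CO2 ratio 3:3 ⇒ n(CO2) = 2.07219 mol.
Reaction (3): CO2→CaCO3 ratio 1:1 ⇒ n(CaCO3) = 2.07219 mol.
Mass of CaCO3 = 2.07219 × 100.09 = 207.406 g.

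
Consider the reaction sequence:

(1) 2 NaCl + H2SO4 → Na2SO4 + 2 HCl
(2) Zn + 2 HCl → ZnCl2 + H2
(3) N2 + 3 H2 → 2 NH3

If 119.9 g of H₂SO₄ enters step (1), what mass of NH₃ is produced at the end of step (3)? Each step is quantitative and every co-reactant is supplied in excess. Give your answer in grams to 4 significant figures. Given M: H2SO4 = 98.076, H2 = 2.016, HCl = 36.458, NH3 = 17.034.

n(H2SO4) = 119.9 / 98.076 = 1.2225 mol.
Reaction (1): H2SO4→HCl ratio 1:2 ⇒ n(HCl) = 2.4450 mol.
Reaction (2): HCl→H2 ratio 2:1 ⇒ n(H2) = 1.2225 mol.
Reaction (3): H2→NH3 ratio 3:2 ⇒ n(NH3) = 0.81501 mol.
Mass of NH3 = 0.81501 × 17.034 = 13.883 g.

13.88 g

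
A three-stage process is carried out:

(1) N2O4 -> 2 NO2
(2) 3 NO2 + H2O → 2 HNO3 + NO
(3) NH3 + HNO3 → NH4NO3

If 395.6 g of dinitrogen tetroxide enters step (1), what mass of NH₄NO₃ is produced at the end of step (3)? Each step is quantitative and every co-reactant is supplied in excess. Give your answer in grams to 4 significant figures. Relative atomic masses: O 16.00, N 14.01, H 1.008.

M(N2O4) = 2(14.01) + 4(16.00) = 92.02 g/mol.
M(NH4NO3) = 2(14.01) + 4(1.008) + 3(16.00) = 80.052 g/mol.
n(N2O4) = 395.6 / 92.02 = 4.2991 mol.
Reaction (1): N2O4→NO2 ratio 1:2 ⇒ n(NO2) = 8.5981 mol.
Reaction (2): NO2→HNO3 ratio 3:2 ⇒ n(HNO3) = 5.7321 mol.
Reaction (3): HNO3→NH4NO3 ratio 1:1 ⇒ n(NH4NO3) = 5.7321 mol.
Mass of NH4NO3 = 5.7321 × 80.052 = 458.87 g.

458.9 g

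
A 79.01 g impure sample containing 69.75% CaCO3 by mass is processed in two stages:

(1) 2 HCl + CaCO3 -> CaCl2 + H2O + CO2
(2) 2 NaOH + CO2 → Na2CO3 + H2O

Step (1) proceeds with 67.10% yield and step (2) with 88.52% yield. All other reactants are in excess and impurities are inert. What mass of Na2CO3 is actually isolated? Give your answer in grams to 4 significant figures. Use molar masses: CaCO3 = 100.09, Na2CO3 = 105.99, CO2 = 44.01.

34.66 g

Pure CaCO3 = 79.01 × 0.6975 = 55.109 g.
n(CaCO3) = 55.109 / 100.09 = 0.55060 mol.
Step 1 (CaCO3:CO2 = 1:1): theoretical n(CO2) = 0.55060 mol; at 67.10% yield, n(CO2) = 0.36945 mol.
Step 2 (CO2:Na2CO3 = 1:1): theoretical n(Na2CO3) = 0.36945 mol, so theoretical mass = 0.36945 × 105.99 = 39.158 g.
At 88.52% yield, actual mass of Na2CO3 = 39.158 × 0.8852 = 34.663 g.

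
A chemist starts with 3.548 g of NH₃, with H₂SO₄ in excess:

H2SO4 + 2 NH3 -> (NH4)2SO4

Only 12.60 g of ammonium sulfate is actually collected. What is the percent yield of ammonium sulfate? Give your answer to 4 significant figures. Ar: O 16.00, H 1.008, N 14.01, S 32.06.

M(NH3) = 14.01 + 3(1.008) = 17.034 g/mol.
M((NH4)2SO4) = 2(14.01) + 8(1.008) + 32.06 + 4(16.00) = 132.144 g/mol.
n(NH3) = 3.5480 g / 17.034 g/mol = 0.20829 mol.
From the equation the NH3:(NH4)2SO4 mole ratio is 2:1, so n((NH4)2SO4) = 0.20829 × 1/2 = 0.10414 mol.
Mass of (NH4)2SO4 = 0.10414 mol × 132.144 g/mol = 13.762 g.
This is the theoretical yield. Percent yield = 12.60 g / 13.762 g × 100% = 91.556%.

91.56 %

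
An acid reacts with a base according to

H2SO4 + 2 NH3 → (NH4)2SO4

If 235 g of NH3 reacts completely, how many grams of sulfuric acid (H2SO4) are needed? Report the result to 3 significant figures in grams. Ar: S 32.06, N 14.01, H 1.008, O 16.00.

677 g

M(NH3) = 14.01 + 3(1.008) = 17.034 g/mol.
M(H2SO4) = 2(1.008) + 32.06 + 4(16.00) = 98.076 g/mol.
n(NH3) = 235.0 g / 17.034 g/mol = 13.80 mol.
From the equation the NH3:H2SO4 mole ratio is 2:1, so n(H2SO4) = 13.80 × 1/2 = 6.898 mol.
Mass of H2SO4 = 6.898 mol × 98.076 g/mol = 676.5 g.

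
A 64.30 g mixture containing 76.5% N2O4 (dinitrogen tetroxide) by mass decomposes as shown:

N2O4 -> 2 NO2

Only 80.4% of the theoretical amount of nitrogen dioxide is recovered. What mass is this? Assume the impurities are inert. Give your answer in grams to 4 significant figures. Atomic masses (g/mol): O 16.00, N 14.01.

39.55 g

Pure N2O4 available = 64.30 g × 0.765 = 49.189 g.
M(N2O4) = 2(14.01) + 4(16.00) = 92.02 g/mol.
M(NO2) = 14.01 + 2(16.00) = 46.01 g/mol.
n(N2O4) = 49.189 g / 92.02 g/mol = 0.53455 mol.
From the equation the N2O4:NO2 mole ratio is 1:2, so n(NO2) = 0.53455 × 2/1 = 1.0691 mol.
Mass of NO2 = 1.0691 mol × 46.01 g/mol = 49.189 g.
Actual mass collected = 49.189 g × 0.804 = 39.548 g.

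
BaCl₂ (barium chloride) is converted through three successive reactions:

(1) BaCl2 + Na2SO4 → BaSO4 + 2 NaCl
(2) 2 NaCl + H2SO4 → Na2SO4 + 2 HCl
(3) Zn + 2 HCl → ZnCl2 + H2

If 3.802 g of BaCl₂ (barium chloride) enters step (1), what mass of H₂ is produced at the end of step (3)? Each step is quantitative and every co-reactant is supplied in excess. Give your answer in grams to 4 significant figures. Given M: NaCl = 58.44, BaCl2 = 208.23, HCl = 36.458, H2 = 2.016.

0.03681 g

n(BaCl2) = 3.802 / 208.23 = 0.018259 mol.
Reaction (1): BaCl2→NaCl ratio 1:2 ⇒ n(NaCl) = 0.036517 mol.
Reaction (2): NaCl→HCl ratio 2:2 ⇒ n(HCl) = 0.036517 mol.
Reaction (3): HCl→H2 ratio 2:1 ⇒ n(H2) = 0.018259 mol.
Mass of H2 = 0.018259 × 2.016 = 0.036809 g.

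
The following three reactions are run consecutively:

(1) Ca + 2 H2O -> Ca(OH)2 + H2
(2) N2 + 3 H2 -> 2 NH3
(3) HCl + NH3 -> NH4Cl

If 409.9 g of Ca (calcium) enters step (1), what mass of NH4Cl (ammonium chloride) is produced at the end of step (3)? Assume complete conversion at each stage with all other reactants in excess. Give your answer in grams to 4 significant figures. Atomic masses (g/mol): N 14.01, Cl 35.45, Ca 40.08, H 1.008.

M(Ca) = 40.08 g/mol.
M(NH4Cl) = 14.01 + 4(1.008) + 35.45 = 53.492 g/mol.
n(Ca) = 409.9 / 40.08 = 10.227 mol.
Reaction (1): Ca→H2 ratio 1:1 ⇒ n(H2) = 10.227 mol.
Reaction (2): H2→NH3 ratio 3:2 ⇒ n(NH3) = 6.8180 mol.
Reaction (3): NH3→NH4Cl ratio 1:1 ⇒ n(NH4Cl) = 6.8180 mol.
Mass of NH4Cl = 6.8180 × 53.492 = 364.71 g.

364.7 g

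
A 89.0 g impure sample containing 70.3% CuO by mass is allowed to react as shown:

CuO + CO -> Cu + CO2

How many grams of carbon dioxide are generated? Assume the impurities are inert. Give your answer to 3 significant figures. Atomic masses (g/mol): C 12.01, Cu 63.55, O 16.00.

34.6 g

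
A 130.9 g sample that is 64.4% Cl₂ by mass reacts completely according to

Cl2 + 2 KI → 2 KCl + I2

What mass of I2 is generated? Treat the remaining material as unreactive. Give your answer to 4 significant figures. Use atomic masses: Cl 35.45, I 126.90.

Mass of pure Cl2 = 130.9 g × 0.644 = 84.300 g.
M(Cl2) = 2(35.45) = 70.90 g/mol.
M(I2) = 2(126.90) = 253.80 g/mol.
n(Cl2) = 84.300 g / 70.90 g/mol = 1.1890 mol.
From the equation the Cl2:I2 mole ratio is 1:1, so n(I2) = 1.1890 × 1/1 = 1.1890 mol.
Mass of I2 = 1.1890 mol × 253.80 g/mol = 301.77 g.

301.8 g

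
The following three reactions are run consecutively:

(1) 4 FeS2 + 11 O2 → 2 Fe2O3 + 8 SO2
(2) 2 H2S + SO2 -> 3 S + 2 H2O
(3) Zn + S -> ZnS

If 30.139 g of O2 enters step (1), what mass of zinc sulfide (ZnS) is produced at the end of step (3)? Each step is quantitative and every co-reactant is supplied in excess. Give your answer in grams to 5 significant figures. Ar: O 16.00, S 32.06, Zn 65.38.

200.23 g

M(O2) = 2(16.00) = 32.00 g/mol.
M(ZnS) = 65.38 + 32.06 = 97.44 g/mol.
n(O2) = 30.139 / 32.00 = 0.941844 mol.
Reaction (1): O2→SO2 ratio 11:8 ⇒ n(SO2) = 0.684977 mol.
Reaction (2): SO2→S ratio 1:3 ⇒ n(S) = 2.05493 mol.
Reaction (3): S→ZnS ratio 1:1 ⇒ n(ZnS) = 2.05493 mol.
Mass of ZnS = 2.05493 × 97.44 = 200.233 g.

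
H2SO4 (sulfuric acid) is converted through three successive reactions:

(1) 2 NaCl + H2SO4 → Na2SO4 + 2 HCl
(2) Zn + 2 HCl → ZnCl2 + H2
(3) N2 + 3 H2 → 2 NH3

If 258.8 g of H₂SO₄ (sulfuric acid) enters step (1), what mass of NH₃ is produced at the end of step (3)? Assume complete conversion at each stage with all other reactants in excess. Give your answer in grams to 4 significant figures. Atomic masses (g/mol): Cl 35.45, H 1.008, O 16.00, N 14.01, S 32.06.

M(H2SO4) = 2(1.008) + 32.06 + 4(16.00) = 98.076 g/mol.
M(NH3) = 14.01 + 3(1.008) = 17.034 g/mol.
n(H2SO4) = 258.8 / 98.076 = 2.6388 mol.
Reaction (1): H2SO4→HCl ratio 1:2 ⇒ n(HCl) = 5.2775 mol.
Reaction (2): HCl→H2 ratio 2:1 ⇒ n(H2) = 2.6388 mol.
Reaction (3): H2→NH3 ratio 3:2 ⇒ n(NH3) = 1.7592 mol.
Mass of NH3 = 1.7592 × 17.034 = 29.966 g.

29.97 g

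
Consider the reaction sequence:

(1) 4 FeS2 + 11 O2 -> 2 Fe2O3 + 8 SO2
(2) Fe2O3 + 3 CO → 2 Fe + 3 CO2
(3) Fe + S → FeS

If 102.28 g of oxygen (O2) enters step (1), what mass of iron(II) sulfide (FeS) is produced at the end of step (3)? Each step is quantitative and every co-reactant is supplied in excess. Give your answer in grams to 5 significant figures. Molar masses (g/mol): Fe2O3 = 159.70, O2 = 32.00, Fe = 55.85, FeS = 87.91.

102.18 g

n(O2) = 102.28 / 32.00 = 3.19625 mol.
Reaction (1): O2→Fe2O3 ratio 11:2 ⇒ n(Fe2O3) = 0.581136 mol.
Reaction (2): Fe2O3→Fe ratio 1:2 ⇒ n(Fe) = 1.16227 mol.
Reaction (3): Fe→FeS ratio 1:1 ⇒ n(FeS) = 1.16227 mol.
Mass of FeS = 1.16227 × 87.91 = 102.175 g.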